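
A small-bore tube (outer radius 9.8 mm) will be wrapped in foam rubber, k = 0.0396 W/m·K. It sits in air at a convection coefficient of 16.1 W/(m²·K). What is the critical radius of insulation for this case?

For a cylinder r_cr = k/h = 0.0396/16.1
r_cr = 2.46 mm; since the bare radius (9.8 mm) is above r_cr, any added insulation will reduce heat loss.

r_cr ≈ 2.46 mm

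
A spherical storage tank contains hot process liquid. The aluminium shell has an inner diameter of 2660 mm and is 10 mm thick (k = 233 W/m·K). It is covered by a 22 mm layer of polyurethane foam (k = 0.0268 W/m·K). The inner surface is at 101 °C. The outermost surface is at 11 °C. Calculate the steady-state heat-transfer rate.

Each spherical layer contributes R = (1/r_i − 1/r_o)/(4πk):
R_aluminium shell = (1/1.33 − 1/1.34)/(4π×233) = 1.916×10^-6 K/W
R_polyurethane foam = (1/1.34 − 1/1.362)/(4π×0.0268) = 0.03579 K/W
R_total = 0.03579 K/W
Q = ΔT/R_total = 90/0.03579

Q ≈ 2510 W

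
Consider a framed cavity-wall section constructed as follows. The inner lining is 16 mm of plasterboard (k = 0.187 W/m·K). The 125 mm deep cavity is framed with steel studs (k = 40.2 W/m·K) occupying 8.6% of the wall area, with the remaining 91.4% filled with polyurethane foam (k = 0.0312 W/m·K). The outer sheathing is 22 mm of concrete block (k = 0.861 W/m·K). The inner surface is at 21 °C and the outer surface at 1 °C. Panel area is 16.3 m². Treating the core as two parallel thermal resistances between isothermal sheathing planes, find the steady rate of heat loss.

Sheathing layers in series; stud and cavity paths in parallel between them.
R_inner = 0.016/(0.187×16.3) = 0.005249 K/W
R_stud  = 0.125/(40.2×0.086×16.3) = 0.002218 K/W
R_cav   = 0.125/(0.0312×0.914×16.3) = 0.2689 K/W
1/R_core = 1/R_stud + 1/R_cav → R_core = 0.0022 K/W
R_outer = 0.022/(0.861×16.3) = 0.001568 K/W
R_total = 0.009017 K/W
Q = ΔT/R_total = 20/0.009017

Q ≈ 2220 W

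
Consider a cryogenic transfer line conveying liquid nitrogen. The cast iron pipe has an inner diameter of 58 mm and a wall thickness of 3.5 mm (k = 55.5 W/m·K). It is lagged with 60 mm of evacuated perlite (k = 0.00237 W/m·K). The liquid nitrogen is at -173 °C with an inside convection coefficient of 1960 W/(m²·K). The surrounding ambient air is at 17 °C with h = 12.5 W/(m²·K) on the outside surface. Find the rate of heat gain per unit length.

q′ ≈ 2.7 W/m

Radial resistances (cylindrical: R_cond = ln(r_o/r_i)/(2πkL), R_conv = 1/(h·2πrL)):
R_inner film = 1/(h_i·2πr₁L) = 1/(1960×2π×0.029×1) = 0.0028 K/W
R_cast iron pipe wall = ln(32.5/29)/(2π×55.5×1) = 3.268×10^-4 K/W
R_evacuated perlite = ln(92.5/32.5)/(2π×0.00237×1) = 70.24 K/W
R_outer film = 1/(h_o·2πr_oL) = 1/(12.5×2π×0.0925×1) = 0.1376 K/W
R_total = 70.38 K/W
Q = ΔT/R_total = 190/70.38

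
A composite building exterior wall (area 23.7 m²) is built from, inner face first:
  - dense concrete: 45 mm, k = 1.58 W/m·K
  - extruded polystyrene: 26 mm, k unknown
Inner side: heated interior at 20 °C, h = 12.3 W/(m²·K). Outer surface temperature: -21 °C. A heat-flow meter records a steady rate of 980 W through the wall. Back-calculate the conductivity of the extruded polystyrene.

k ≈ 0.0295 W/(m·K)

Treating each layer as a thermal resistance in series:
R_inner film = 1/(h_i·A) = 1/(12.3×23.7) = 0.00343 K/W
R_dense concrete = L/(kA) = 0.045/(1.58×23.7) = 0.001202 K/W
Sum of known resistances R_other = 0.004632 K/W
Total R = ΔT/Q = 41/980 = 0.04184 K/W
R_extruded polystyrene = R_total − R_other = 0.0372 K/W
k = L/(R·A) = 0.026/(0.0372×23.7)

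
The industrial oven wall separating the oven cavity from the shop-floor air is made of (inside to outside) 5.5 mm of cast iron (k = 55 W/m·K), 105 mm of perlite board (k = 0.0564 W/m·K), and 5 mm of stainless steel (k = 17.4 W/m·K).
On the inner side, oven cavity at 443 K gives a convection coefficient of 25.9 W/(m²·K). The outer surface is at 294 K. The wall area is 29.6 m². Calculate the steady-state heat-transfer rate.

Treating each layer as a thermal resistance in series:
R_inner film = 1/(h_i·A) = 1/(25.9×29.6) = 0.001304 K/W
R_cast iron = L/(kA) = 0.0055/(55×29.6) = 3.378×10^-6 K/W
R_perlite board = L/(kA) = 0.105/(0.0564×29.6) = 0.0629 K/W
R_stainless steel = L/(kA) = 0.005/(17.4×29.6) = 9.708×10^-6 K/W
R_total = 0.06421 K/W
Q = ΔT / R_total = 149 / 0.06421

Q ≈ 2320 W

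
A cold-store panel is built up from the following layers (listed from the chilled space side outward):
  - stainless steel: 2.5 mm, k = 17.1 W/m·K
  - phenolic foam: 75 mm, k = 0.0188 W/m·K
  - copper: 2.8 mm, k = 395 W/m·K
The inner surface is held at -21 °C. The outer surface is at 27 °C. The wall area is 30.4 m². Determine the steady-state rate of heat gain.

Q ≈ 366 W

Series thermal resistances:
R_stainless steel = L/(kA) = 0.0025/(17.1×30.4) = 4.809×10^-6 K/W
R_phenolic foam = L/(kA) = 0.075/(0.0188×30.4) = 0.1312 K/W
R_copper = L/(kA) = 0.0028/(395×30.4) = 2.332×10^-7 K/W
R_total = 0.1312 K/W
Q = ΔT / R_total = 48 / 0.1312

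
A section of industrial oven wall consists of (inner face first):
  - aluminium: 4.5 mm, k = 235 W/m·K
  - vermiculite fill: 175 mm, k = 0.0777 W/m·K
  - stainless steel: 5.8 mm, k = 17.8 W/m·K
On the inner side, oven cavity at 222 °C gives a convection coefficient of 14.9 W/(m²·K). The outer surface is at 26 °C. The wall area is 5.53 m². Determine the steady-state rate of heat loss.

Series thermal resistances:
R_inner film = 1/(h_i·A) = 1/(14.9×5.53) = 0.01214 K/W
R_aluminium = L/(kA) = 0.0045/(235×5.53) = 3.463×10^-6 K/W
R_vermiculite fill = L/(kA) = 0.175/(0.0777×5.53) = 0.4073 K/W
R_stainless steel = L/(kA) = 0.0058/(17.8×5.53) = 5.892×10^-5 K/W
R_total = 0.4195 K/W
Q = ΔT / R_total = 196 / 0.4195

Q ≈ 467 W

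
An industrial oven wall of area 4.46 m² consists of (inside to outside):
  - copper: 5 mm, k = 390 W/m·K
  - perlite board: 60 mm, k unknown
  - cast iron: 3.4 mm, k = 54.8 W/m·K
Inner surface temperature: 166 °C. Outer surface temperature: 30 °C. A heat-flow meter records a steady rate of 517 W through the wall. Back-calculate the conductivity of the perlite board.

k ≈ 0.0511 W/(m·K)

Thermal resistances in series:
R_copper = L/(kA) = 0.005/(390×4.46) = 2.875×10^-6 K/W
R_cast iron = L/(kA) = 0.0034/(54.8×4.46) = 1.391×10^-5 K/W
Sum of known resistances R_other = 1.679×10^-5 K/W
Total R = ΔT/Q = 136/517 = 0.2631 K/W
R_perlite board = R_total − R_other = 0.263 K/W
k = L/(R·A) = 0.06/(0.263×4.46)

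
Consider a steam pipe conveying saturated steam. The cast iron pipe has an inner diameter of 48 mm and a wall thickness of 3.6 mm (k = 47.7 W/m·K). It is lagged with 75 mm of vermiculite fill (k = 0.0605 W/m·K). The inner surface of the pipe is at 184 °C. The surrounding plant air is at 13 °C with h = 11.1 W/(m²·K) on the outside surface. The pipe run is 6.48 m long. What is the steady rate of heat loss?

Radial resistances (cylindrical: R_cond = ln(r_o/r_i)/(2πkL), R_conv = 1/(h·2πrL)):
R_cast iron pipe wall = ln(27.6/24)/(2π×47.7×6.48) = 7.196×10^-5 K/W
R_vermiculite fill = ln(102.6/27.6)/(2π×0.0605×6.48) = 0.533 K/W
R_outer film = 1/(h_o·2πr_oL) = 1/(11.1×2π×0.1026×6.48) = 0.02157 K/W
R_total = 0.5547 K/W
Q = ΔT/R_total = 171/0.5547

Q ≈ 308 W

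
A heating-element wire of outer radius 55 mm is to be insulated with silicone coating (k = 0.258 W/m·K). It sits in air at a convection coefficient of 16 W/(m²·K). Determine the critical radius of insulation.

r_cr ≈ 16.1 mm

For a cylinder r_cr = k/h = 0.258/16
r_cr = 16.1 mm; since the bare radius (55 mm) is above r_cr, any added insulation will reduce heat loss.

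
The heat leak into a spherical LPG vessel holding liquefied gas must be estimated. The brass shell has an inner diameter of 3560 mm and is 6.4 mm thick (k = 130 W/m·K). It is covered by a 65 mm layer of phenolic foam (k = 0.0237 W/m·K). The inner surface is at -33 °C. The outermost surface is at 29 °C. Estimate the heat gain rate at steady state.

Spherical conduction: R = (1/r_in − 1/r_out)/(4πk) per layer; series-sum.
R_brass shell = (1/1.78 − 1/1.7864)/(4π×130) = 1.232×10^-6 K/W
R_phenolic foam = (1/1.7864 − 1/1.8514)/(4π×0.0237) = 0.06599 K/W
R_total = 0.06599 K/W
Q = ΔT/R_total = 62/0.06599

Q ≈ 940 W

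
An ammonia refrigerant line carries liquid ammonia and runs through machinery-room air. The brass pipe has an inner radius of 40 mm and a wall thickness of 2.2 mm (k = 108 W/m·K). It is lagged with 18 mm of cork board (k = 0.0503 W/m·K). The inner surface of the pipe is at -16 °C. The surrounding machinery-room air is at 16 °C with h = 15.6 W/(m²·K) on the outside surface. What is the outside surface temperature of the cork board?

T ≈ 11.8 °C

Per-layer cylindrical resistances, series-summed:
R_brass pipe wall = ln(42.2/40)/(2π×108×1) = 7.89×10^-5 K/W
R_cork board = ln(60.2/42.2)/(2π×0.0503×1) = 1.124 K/W
R_outer film = 1/(h_o·2πr_oL) = 1/(15.6×2π×0.0602×1) = 0.1695 K/W
R_total = 1.294 K/W
Q = ΔT/R_total = 32/1.294
Q = 24.7 W/m
T_interface = T_inner + Q·ΣR(inner→interface) = -16 + 24.7×1.124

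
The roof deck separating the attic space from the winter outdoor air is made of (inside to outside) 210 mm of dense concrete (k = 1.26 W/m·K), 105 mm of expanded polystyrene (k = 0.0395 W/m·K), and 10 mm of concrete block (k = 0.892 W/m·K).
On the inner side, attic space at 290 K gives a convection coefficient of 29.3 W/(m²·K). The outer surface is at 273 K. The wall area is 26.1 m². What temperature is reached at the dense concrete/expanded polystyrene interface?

T ≈ 289 K

Using the resistance-network approach (series):
R_inner film = 1/(h_i·A) = 1/(29.3×26.1) = 0.001308 K/W
R_dense concrete = L/(kA) = 0.21/(1.26×26.1) = 0.006386 K/W
R_expanded polystyrene = L/(kA) = 0.105/(0.0395×26.1) = 0.1018 K/W
R_concrete block = L/(kA) = 0.01/(0.892×26.1) = 4.295×10^-4 K/W
R_total = 0.11 K/W;  Q = ΔT/R_total = 17/0.11 = 154.6 W
T_interface = T_inner − Q·ΣR(inner→interface) = 290 − 155×0.007693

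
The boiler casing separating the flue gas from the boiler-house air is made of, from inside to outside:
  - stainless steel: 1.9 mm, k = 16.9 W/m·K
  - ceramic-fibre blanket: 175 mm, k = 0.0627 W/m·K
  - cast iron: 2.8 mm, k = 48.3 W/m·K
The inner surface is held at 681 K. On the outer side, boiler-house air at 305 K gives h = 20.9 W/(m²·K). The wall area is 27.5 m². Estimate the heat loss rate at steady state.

Q ≈ 3640 W

Model the wall as resistances in series:
R_stainless steel = L/(kA) = 0.0019/(16.9×27.5) = 4.088×10^-6 K/W
R_ceramic-fibre blanket = L/(kA) = 0.175/(0.0627×27.5) = 0.1015 K/W
R_cast iron = L/(kA) = 0.0028/(48.3×27.5) = 2.108×10^-6 K/W
R_outer film = 1/(h_o·A) = 1/(20.9×27.5) = 0.00174 K/W
R_total = 0.1032 K/W
Q = ΔT / R_total = 376 / 0.1032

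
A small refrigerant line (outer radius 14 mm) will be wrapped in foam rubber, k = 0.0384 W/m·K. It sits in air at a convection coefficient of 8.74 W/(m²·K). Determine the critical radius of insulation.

r_cr ≈ 4.39 mm

For a cylinder r_cr = k/h = 0.0384/8.74
r_cr = 4.39 mm; since the bare radius (14 mm) is above r_cr, any added insulation will reduce heat loss.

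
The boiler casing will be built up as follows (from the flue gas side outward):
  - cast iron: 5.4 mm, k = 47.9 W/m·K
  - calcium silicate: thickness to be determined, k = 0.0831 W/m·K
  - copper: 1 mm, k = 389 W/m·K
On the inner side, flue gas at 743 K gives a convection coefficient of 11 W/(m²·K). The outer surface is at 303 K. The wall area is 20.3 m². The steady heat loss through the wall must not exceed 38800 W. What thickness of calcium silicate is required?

L ≈ 11.6 mm

Treating each layer as a thermal resistance in series:
R_inner film = 1/(h_i·A) = 1/(11×20.3) = 0.004478 K/W
R_cast iron = L/(kA) = 0.0054/(47.9×20.3) = 5.553×10^-6 K/W
R_copper = L/(kA) = 0.001/(389×20.3) = 1.266×10^-7 K/W
Sum of the known resistances R_other = 0.004484 K/W
Required total resistance R_tot = ΔT/Q_allow = 440/38800 = 0.01134 K/W
R_calcium silicate = R_tot − R_other = 0.006856 K/W
L = R·k·A = 0.006856×0.0831×20.3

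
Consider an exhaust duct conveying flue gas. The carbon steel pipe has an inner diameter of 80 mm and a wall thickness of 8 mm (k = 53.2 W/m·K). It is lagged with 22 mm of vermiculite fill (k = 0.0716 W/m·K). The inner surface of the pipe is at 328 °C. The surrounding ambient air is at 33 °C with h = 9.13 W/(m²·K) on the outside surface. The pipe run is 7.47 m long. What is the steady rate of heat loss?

Q ≈ 2020 W

Radial resistances (cylindrical: R_cond = ln(r_o/r_i)/(2πkL), R_conv = 1/(h·2πrL)):
R_carbon steel pipe wall = ln(48/40)/(2π×53.2×7.47) = 7.302×10^-5 K/W
R_vermiculite fill = ln(70/48)/(2π×0.0716×7.47) = 0.1123 K/W
R_outer film = 1/(h_o·2πr_oL) = 1/(9.13×2π×0.07×7.47) = 0.03334 K/W
R_total = 0.1457 K/W
Q = ΔT/R_total = 295/0.1457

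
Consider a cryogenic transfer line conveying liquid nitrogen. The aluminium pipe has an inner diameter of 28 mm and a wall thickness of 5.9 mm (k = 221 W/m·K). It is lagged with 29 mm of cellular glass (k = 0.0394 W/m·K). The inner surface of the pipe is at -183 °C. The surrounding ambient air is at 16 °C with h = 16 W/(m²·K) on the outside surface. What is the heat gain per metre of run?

q′ ≈ 51.9 W/m

Radial resistances (cylindrical: R_cond = ln(r_o/r_i)/(2πkL), R_conv = 1/(h·2πrL)):
R_aluminium pipe wall = ln(19.9/14)/(2π×221×1) = 2.533×10^-4 K/W
R_cellular glass = ln(48.9/19.9)/(2π×0.0394×1) = 3.632 K/W
R_outer film = 1/(h_o·2πr_oL) = 1/(16×2π×0.0489×1) = 0.2034 K/W
R_total = 3.835 K/W
Q = ΔT/R_total = 199/3.835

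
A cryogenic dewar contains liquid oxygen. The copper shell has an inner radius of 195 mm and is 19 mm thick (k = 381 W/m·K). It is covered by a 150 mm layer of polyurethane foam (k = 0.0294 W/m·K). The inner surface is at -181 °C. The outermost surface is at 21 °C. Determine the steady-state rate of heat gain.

Q ≈ 38.8 W

For a spherical shell R = (1/r₁ − 1/r₂)/(4πk); film R = 1/(h·4πr²). In series:
R_copper shell = (1/0.195 − 1/0.214)/(4π×381) = 9.51×10^-5 K/W
R_polyurethane foam = (1/0.214 − 1/0.364)/(4π×0.0294) = 5.212 K/W
R_total = 5.212 K/W
Q = ΔT/R_total = 202/5.212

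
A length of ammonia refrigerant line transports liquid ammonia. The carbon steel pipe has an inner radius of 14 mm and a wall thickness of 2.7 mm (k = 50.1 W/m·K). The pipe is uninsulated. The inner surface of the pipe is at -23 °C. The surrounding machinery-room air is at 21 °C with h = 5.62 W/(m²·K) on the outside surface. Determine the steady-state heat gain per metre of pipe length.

q′ ≈ 25.9 W/m

For a radial system each layer contributes R = ln(r_out/r_in)/(2πkL); films add R = 1/(hA).
R_carbon steel pipe wall = ln(16.7/14)/(2π×50.1×1) = 5.602×10^-4 K/W
R_outer film = 1/(h_o·2πr_oL) = 1/(5.62×2π×0.0167×1) = 1.696 K/W
R_total = 1.696 K/W
Q = ΔT/R_total = 44/1.696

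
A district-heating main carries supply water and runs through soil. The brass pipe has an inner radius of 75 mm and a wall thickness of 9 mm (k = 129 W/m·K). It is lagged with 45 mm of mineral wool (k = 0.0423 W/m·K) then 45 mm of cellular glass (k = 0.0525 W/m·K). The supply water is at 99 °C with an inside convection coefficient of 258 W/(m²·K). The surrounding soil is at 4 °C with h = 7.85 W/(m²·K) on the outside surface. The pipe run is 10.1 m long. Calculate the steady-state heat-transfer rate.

Q ≈ 363 W

Cylindrical conduction, so R = ln(r₂/r₁)/(2πkL) per layer, in series:
R_inner film = 1/(h_i·2πr₁L) = 1/(258×2π×0.075×10.1) = 8.144×10^-4 K/W
R_brass pipe wall = ln(84/75)/(2π×129×10.1) = 1.384×10^-5 K/W
R_mineral wool = ln(129/84)/(2π×0.0423×10.1) = 0.1598 K/W
R_cellular glass = ln(174/129)/(2π×0.0525×10.1) = 0.08982 K/W
R_outer film = 1/(h_o·2πr_oL) = 1/(7.85×2π×0.174×10.1) = 0.01154 K/W
R_total = 0.262 K/W
Q = ΔT/R_total = 95/0.262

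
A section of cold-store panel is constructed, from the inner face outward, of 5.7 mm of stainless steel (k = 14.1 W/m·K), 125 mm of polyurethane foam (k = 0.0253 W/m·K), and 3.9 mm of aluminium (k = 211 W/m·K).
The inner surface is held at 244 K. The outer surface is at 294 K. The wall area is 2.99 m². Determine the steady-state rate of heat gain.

Thermal resistances in series:
R_stainless steel = L/(kA) = 0.0057/(14.1×2.99) = 1.352×10^-4 K/W
R_polyurethane foam = L/(kA) = 0.125/(0.0253×2.99) = 1.652 K/W
R_aluminium = L/(kA) = 0.0039/(211×2.99) = 6.182×10^-6 K/W
R_total = 1.653 K/W
Q = ΔT / R_total = 50 / 1.653

Q ≈ 30.3 W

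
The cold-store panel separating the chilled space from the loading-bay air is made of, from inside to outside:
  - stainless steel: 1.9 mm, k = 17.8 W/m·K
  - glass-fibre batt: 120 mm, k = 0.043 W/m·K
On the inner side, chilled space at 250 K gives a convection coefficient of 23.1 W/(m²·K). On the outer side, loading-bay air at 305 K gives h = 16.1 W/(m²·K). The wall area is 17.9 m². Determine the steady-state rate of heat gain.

Model the wall as resistances in series:
R_inner film = 1/(h_i·A) = 1/(23.1×17.9) = 0.002418 K/W
R_stainless steel = L/(kA) = 0.0019/(17.8×17.9) = 5.963×10^-6 K/W
R_glass-fibre batt = L/(kA) = 0.12/(0.043×17.9) = 0.1559 K/W
R_outer film = 1/(h_o·A) = 1/(16.1×17.9) = 0.00347 K/W
R_total = 0.1618 K/W
Q = ΔT / R_total = 55 / 0.1618

Q ≈ 340 W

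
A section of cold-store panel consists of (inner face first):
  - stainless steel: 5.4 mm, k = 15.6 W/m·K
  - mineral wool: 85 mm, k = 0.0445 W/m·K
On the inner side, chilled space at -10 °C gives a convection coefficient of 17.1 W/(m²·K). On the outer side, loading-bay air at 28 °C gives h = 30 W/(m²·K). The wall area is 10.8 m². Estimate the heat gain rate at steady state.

Q ≈ 205 W

Using the resistance-network approach (series):
R_inner film = 1/(h_i·A) = 1/(17.1×10.8) = 0.005415 K/W
R_stainless steel = L/(kA) = 0.0054/(15.6×10.8) = 3.205×10^-5 K/W
R_mineral wool = L/(kA) = 0.085/(0.0445×10.8) = 0.1769 K/W
R_outer film = 1/(h_o·A) = 1/(30×10.8) = 0.003086 K/W
R_total = 0.1854 K/W
Q = ΔT / R_total = 38 / 0.1854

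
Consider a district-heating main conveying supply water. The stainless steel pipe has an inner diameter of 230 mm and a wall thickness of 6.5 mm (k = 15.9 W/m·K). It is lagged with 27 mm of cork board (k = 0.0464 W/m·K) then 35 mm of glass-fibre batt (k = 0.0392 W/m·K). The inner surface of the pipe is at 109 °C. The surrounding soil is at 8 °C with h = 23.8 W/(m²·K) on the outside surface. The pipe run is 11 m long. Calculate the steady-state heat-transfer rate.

Treating each annulus and film as a series resistance:
R_stainless steel pipe wall = ln(121.5/115)/(2π×15.9×11) = 5.003×10^-5 K/W
R_cork board = ln(148.5/121.5)/(2π×0.0464×11) = 0.06257 K/W
R_glass-fibre batt = ln(183.5/148.5)/(2π×0.0392×11) = 0.07811 K/W
R_outer film = 1/(h_o·2πr_oL) = 1/(23.8×2π×0.1835×11) = 0.003313 K/W
R_total = 0.144 K/W
Q = ΔT/R_total = 101/0.144

Q ≈ 701 W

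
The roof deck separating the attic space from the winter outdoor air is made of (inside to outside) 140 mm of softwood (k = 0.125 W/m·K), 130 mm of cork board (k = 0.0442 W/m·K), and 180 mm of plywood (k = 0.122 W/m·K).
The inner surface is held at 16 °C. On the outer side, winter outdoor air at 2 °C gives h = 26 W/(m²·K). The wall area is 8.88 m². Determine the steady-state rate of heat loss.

Q ≈ 22.3 W

Treating each layer as a thermal resistance in series:
R_softwood = L/(kA) = 0.14/(0.125×8.88) = 0.1261 K/W
R_cork board = L/(kA) = 0.13/(0.0442×8.88) = 0.3312 K/W
R_plywood = L/(kA) = 0.18/(0.122×8.88) = 0.1661 K/W
R_outer film = 1/(h_o·A) = 1/(26×8.88) = 0.004331 K/W
R_total = 0.6278 K/W
Q = ΔT / R_total = 14 / 0.6278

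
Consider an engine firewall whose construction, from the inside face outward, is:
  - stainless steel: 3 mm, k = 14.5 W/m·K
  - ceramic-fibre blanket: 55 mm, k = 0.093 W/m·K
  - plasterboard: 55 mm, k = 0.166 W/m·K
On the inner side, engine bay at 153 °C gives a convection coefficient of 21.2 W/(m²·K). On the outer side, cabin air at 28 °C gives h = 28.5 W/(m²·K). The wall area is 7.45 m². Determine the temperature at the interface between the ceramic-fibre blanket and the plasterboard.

Using the resistance-network approach (series):
R_inner film = 1/(h_i·A) = 1/(21.2×7.45) = 0.006332 K/W
R_stainless steel = L/(kA) = 0.003/(14.5×7.45) = 2.777×10^-5 K/W
R_ceramic-fibre blanket = L/(kA) = 0.055/(0.093×7.45) = 0.07938 K/W
R_plasterboard = L/(kA) = 0.055/(0.166×7.45) = 0.04447 K/W
R_outer film = 1/(h_o·A) = 1/(28.5×7.45) = 0.00471 K/W
R_total = 0.1349 K/W;  Q = ΔT/R_total = 125/0.1349 = 926.4 W
T_interface = T_inner − Q·ΣR(inner→interface) = 153 − 926×0.08574

T ≈ 73.6 °C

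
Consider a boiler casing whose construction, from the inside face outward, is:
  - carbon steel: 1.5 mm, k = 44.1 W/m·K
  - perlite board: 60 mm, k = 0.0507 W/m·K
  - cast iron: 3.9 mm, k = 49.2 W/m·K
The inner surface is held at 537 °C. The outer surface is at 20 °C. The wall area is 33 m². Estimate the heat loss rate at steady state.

Q ≈ 14400 W

Treating each layer as a thermal resistance in series:
R_carbon steel = L/(kA) = 0.0015/(44.1×33) = 1.031×10^-6 K/W
R_perlite board = L/(kA) = 0.06/(0.0507×33) = 0.03586 K/W
R_cast iron = L/(kA) = 0.0039/(49.2×33) = 2.402×10^-6 K/W
R_total = 0.03587 K/W
Q = ΔT / R_total = 517 / 0.03587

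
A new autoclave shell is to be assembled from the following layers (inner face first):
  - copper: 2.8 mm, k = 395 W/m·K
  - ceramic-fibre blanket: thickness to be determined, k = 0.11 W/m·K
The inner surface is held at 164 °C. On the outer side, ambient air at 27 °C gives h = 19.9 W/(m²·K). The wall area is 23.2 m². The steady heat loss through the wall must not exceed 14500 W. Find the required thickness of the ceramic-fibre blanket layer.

Using the resistance-network approach (series):
R_copper = L/(kA) = 0.0028/(395×23.2) = 3.055×10^-7 K/W
R_outer film = 1/(h_o·A) = 1/(19.9×23.2) = 0.002166 K/W
Sum of the known resistances R_other = 0.002166 K/W
Required total resistance R_tot = ΔT/Q_allow = 137/14500 = 0.009448 K/W
R_ceramic-fibre blanket = R_tot − R_other = 0.007282 K/W
L = R·k·A = 0.007282×0.11×23.2

L ≈ 18.6 mm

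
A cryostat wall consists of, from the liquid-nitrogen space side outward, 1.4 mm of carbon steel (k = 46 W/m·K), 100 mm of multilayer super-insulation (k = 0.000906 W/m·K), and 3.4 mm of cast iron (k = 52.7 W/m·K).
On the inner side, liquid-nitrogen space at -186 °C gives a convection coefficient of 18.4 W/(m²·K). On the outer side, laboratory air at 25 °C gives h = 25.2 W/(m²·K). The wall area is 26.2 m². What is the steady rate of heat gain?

Using the resistance-network approach (series):
R_inner film = 1/(h_i·A) = 1/(18.4×26.2) = 0.002074 K/W
R_carbon steel = L/(kA) = 0.0014/(46×26.2) = 1.162×10^-6 K/W
R_multilayer super-insulation = L/(kA) = 0.1/(0.000906×26.2) = 4.213 K/W
R_cast iron = L/(kA) = 0.0034/(52.7×26.2) = 2.462×10^-6 K/W
R_outer film = 1/(h_o·A) = 1/(25.2×26.2) = 0.001515 K/W
R_total = 4.216 K/W
Q = ΔT / R_total = 211 / 4.216

Q ≈ 50 W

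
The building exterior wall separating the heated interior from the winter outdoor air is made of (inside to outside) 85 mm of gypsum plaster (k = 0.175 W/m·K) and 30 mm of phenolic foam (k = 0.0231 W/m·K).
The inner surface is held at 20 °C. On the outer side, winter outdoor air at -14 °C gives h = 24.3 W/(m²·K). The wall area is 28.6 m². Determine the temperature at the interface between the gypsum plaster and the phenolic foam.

T ≈ 11 °C

Thermal resistances in series:
R_gypsum plaster = L/(kA) = 0.085/(0.175×28.6) = 0.01698 K/W
R_phenolic foam = L/(kA) = 0.03/(0.0231×28.6) = 0.04541 K/W
R_outer film = 1/(h_o·A) = 1/(24.3×28.6) = 0.001439 K/W
R_total = 0.06383 K/W;  Q = ΔT/R_total = 34/0.06383 = 532.7 W
T_interface = T_inner − Q·ΣR(inner→interface) = 20 − 533×0.01698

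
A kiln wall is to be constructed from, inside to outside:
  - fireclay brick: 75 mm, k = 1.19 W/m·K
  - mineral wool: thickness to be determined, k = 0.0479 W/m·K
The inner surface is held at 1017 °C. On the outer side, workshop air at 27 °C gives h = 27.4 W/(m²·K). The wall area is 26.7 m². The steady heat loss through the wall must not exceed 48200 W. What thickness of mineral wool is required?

Series thermal resistances:
R_fireclay brick = L/(kA) = 0.075/(1.19×26.7) = 0.00236 K/W
R_outer film = 1/(h_o·A) = 1/(27.4×26.7) = 0.001367 K/W
Sum of the known resistances R_other = 0.003727 K/W
Required total resistance R_tot = ΔT/Q_allow = 990/48200 = 0.02054 K/W
R_mineral wool = R_tot − R_other = 0.01681 K/W
L = R·k·A = 0.01681×0.0479×26.7

L ≈ 21.5 mm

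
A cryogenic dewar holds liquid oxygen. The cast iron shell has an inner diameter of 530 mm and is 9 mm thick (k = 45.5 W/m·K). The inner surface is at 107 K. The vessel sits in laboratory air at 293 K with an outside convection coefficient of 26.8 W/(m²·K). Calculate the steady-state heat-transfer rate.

Radial (spherical) resistances in series:
R_cast iron shell = (1/0.265 − 1/0.274)/(4π×45.5) = 2.168×10^-4 K/W
R_outer film = 1/(h·4πr_o²) = 1/(26.8×4π×0.274²) = 0.03955 K/W
R_total = 0.03977 K/W
Q = ΔT/R_total = 186/0.03977

Q ≈ 4680 W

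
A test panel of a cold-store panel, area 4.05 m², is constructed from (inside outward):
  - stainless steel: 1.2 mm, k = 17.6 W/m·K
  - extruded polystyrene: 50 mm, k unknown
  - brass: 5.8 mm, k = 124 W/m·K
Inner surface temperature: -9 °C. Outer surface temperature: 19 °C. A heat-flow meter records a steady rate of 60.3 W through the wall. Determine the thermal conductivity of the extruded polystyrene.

Model the wall as resistances in series:
R_stainless steel = L/(kA) = 0.0012/(17.6×4.05) = 1.684×10^-5 K/W
R_brass = L/(kA) = 0.0058/(124×4.05) = 1.155×10^-5 K/W
Sum of known resistances R_other = 2.838×10^-5 K/W
Total R = ΔT/Q = 28/60.3 = 0.4643 K/W
R_extruded polystyrene = R_total − R_other = 0.4643 K/W
k = L/(R·A) = 0.05/(0.4643×4.05)

k ≈ 0.0266 W/(m·K)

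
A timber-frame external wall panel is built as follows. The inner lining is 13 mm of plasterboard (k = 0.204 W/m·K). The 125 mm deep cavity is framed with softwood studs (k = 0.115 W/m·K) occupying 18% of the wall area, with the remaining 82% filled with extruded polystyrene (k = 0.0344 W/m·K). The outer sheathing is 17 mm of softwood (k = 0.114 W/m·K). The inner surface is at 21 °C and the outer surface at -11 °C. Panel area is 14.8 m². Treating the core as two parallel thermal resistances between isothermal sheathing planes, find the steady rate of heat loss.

Sheathing layers in series; stud and cavity paths in parallel between them.
R_inner = 0.013/(0.204×14.8) = 0.004306 K/W
R_stud  = 0.125/(0.115×0.18×14.8) = 0.408 K/W
R_cav   = 0.125/(0.0344×0.82×14.8) = 0.2994 K/W
1/R_core = 1/R_stud + 1/R_cav → R_core = 0.1727 K/W
R_outer = 0.017/(0.114×14.8) = 0.01008 K/W
R_total = 0.1871 K/W
Q = ΔT/R_total = 32/0.1871

Q ≈ 171 W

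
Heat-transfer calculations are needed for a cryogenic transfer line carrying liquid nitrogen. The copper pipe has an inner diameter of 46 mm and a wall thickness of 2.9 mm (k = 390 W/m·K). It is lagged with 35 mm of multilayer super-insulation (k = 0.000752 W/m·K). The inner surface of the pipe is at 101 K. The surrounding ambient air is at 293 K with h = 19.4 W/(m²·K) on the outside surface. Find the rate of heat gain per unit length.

For a radial system each layer contributes R = ln(r_out/r_in)/(2πkL); films add R = 1/(hA).
R_copper pipe wall = ln(25.9/23)/(2π×390×1) = 4.846×10^-5 K/W
R_multilayer super-insulation = ln(60.9/25.9)/(2π×0.000752×1) = 181 K/W
R_outer film = 1/(h_o·2πr_oL) = 1/(19.4×2π×0.0609×1) = 0.1347 K/W
R_total = 181.1 K/W
Q = ΔT/R_total = 192/181.1

q′ ≈ 1.06 W/m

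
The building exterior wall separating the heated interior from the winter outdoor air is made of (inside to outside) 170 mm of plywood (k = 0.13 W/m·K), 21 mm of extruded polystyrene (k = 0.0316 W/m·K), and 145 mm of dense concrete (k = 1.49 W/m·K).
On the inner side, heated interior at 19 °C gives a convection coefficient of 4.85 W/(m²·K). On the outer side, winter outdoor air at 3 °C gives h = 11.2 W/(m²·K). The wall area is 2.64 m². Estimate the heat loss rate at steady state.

Q ≈ 17.9 W

Thermal resistances in series:
R_inner film = 1/(h_i·A) = 1/(4.85×2.64) = 0.0781 K/W
R_plywood = L/(kA) = 0.17/(0.13×2.64) = 0.4953 K/W
R_extruded polystyrene = L/(kA) = 0.021/(0.0316×2.64) = 0.2517 K/W
R_dense concrete = L/(kA) = 0.145/(1.49×2.64) = 0.03686 K/W
R_outer film = 1/(h_o·A) = 1/(11.2×2.64) = 0.03382 K/W
R_total = 0.8958 K/W
Q = ΔT / R_total = 16 / 0.8958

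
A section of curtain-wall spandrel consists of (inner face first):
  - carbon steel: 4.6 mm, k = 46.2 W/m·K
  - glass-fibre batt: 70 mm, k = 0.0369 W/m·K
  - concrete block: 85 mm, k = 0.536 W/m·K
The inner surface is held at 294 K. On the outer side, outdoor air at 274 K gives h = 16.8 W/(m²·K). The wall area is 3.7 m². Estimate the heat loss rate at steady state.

Treating each layer as a thermal resistance in series:
R_carbon steel = L/(kA) = 0.0046/(46.2×3.7) = 2.691×10^-5 K/W
R_glass-fibre batt = L/(kA) = 0.07/(0.0369×3.7) = 0.5127 K/W
R_concrete block = L/(kA) = 0.085/(0.536×3.7) = 0.04286 K/W
R_outer film = 1/(h_o·A) = 1/(16.8×3.7) = 0.01609 K/W
R_total = 0.5717 K/W
Q = ΔT / R_total = 20 / 0.5717

Q ≈ 35 W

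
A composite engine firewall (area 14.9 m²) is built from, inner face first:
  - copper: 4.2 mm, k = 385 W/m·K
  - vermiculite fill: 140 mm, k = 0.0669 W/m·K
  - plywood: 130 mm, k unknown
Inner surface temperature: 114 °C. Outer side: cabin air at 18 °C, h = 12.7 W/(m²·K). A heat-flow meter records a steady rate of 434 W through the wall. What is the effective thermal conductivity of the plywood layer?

Using the resistance-network approach (series):
R_copper = L/(kA) = 0.0042/(385×14.9) = 7.322×10^-7 K/W
R_vermiculite fill = L/(kA) = 0.14/(0.0669×14.9) = 0.1404 K/W
R_outer film = 1/(h_o·A) = 1/(12.7×14.9) = 0.005285 K/W
Sum of known resistances R_other = 0.1457 K/W
Total R = ΔT/Q = 96/434 = 0.2212 K/W
R_plywood = R_total − R_other = 0.07546 K/W
k = L/(R·A) = 0.13/(0.07546×14.9)

k ≈ 0.116 W/(m·K)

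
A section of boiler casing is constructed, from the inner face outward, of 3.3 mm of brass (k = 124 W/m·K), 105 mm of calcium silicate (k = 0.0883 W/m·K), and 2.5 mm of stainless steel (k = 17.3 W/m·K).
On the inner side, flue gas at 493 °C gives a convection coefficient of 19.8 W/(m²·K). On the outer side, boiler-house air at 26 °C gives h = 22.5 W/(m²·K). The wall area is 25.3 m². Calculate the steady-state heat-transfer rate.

Q ≈ 9200 W

Series thermal resistances:
R_inner film = 1/(h_i·A) = 1/(19.8×25.3) = 0.001996 K/W
R_brass = L/(kA) = 0.0033/(124×25.3) = 1.052×10^-6 K/W
R_calcium silicate = L/(kA) = 0.105/(0.0883×25.3) = 0.047 K/W
R_stainless steel = L/(kA) = 0.0025/(17.3×25.3) = 5.712×10^-6 K/W
R_outer film = 1/(h_o·A) = 1/(22.5×25.3) = 0.001757 K/W
R_total = 0.05076 K/W
Q = ΔT / R_total = 467 / 0.05076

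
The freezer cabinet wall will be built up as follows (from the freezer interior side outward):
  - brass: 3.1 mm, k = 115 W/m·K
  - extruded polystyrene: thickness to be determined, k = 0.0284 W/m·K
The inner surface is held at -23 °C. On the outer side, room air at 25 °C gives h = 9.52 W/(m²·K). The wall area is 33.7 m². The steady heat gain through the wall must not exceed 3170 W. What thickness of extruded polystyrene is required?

Using the resistance-network approach (series):
R_brass = L/(kA) = 0.0031/(115×33.7) = 7.999×10^-7 K/W
R_outer film = 1/(h_o·A) = 1/(9.52×33.7) = 0.003117 K/W
Sum of the known resistances R_other = 0.003118 K/W
Required total resistance R_tot = ΔT/Q_allow = 48/3170 = 0.01514 K/W
R_extruded polystyrene = R_tot − R_other = 0.01202 K/W
L = R·k·A = 0.01202×0.0284×33.7

L ≈ 11.5 mm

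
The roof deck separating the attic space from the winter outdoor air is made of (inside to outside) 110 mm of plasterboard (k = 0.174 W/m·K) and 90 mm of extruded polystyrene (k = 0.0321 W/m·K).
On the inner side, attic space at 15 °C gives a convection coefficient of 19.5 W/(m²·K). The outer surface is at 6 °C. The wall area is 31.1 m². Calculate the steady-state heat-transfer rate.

Q ≈ 80.3 W

Model the wall as resistances in series:
R_inner film = 1/(h_i·A) = 1/(19.5×31.1) = 0.001649 K/W
R_plasterboard = L/(kA) = 0.11/(0.174×31.1) = 0.02033 K/W
R_extruded polystyrene = L/(kA) = 0.09/(0.0321×31.1) = 0.09015 K/W
R_total = 0.1121 K/W
Q = ΔT / R_total = 9 / 0.1121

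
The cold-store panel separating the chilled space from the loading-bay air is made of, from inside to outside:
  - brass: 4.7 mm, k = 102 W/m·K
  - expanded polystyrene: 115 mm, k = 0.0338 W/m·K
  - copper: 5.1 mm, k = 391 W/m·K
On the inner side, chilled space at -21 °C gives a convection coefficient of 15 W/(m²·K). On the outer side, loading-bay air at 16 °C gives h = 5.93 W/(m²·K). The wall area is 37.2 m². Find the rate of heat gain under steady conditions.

Q ≈ 378 W

Treating each layer as a thermal resistance in series:
R_inner film = 1/(h_i·A) = 1/(15×37.2) = 0.001792 K/W
R_brass = L/(kA) = 0.0047/(102×37.2) = 1.239×10^-6 K/W
R_expanded polystyrene = L/(kA) = 0.115/(0.0338×37.2) = 0.09146 K/W
R_copper = L/(kA) = 0.0051/(391×37.2) = 3.506×10^-7 K/W
R_outer film = 1/(h_o·A) = 1/(5.93×37.2) = 0.004533 K/W
R_total = 0.09779 K/W
Q = ΔT / R_total = 37 / 0.09779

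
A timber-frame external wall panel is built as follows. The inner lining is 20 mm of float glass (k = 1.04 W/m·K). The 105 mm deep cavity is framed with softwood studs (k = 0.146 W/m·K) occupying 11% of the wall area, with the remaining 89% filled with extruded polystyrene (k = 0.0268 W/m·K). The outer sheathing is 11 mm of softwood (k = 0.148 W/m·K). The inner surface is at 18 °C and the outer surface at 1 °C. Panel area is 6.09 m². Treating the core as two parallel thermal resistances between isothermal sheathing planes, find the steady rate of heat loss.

Q ≈ 38 W

Sheathing layers in series; stud and cavity paths in parallel between them.
R_inner = 0.02/(1.04×6.09) = 0.003158 K/W
R_stud  = 0.105/(0.146×0.11×6.09) = 1.074 K/W
R_cav   = 0.105/(0.0268×0.89×6.09) = 0.7228 K/W
1/R_core = 1/R_stud + 1/R_cav → R_core = 0.432 K/W
R_outer = 0.011/(0.148×6.09) = 0.0122 K/W
R_total = 0.4473 K/W
Q = ΔT/R_total = 17/0.4473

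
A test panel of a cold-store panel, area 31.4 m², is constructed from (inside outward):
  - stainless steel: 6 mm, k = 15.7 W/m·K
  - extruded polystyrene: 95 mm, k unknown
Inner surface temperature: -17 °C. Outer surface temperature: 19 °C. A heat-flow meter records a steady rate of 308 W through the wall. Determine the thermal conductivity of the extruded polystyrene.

Using the resistance-network approach (series):
R_stainless steel = L/(kA) = 0.006/(15.7×31.4) = 1.217×10^-5 K/W
Sum of known resistances R_other = 1.217×10^-5 K/W
Total R = ΔT/Q = 36/308 = 0.1169 K/W
R_extruded polystyrene = R_total − R_other = 0.1169 K/W
k = L/(R·A) = 0.095/(0.1169×31.4)

k ≈ 0.0259 W/(m·K)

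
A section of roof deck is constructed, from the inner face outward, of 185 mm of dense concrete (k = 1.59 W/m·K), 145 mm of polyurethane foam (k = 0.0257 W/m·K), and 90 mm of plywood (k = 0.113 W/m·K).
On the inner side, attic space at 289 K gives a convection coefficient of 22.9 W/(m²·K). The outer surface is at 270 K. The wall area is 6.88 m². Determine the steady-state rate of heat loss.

Q ≈ 19.8 W

Thermal resistances in series:
R_inner film = 1/(h_i·A) = 1/(22.9×6.88) = 0.006347 K/W
R_dense concrete = L/(kA) = 0.185/(1.59×6.88) = 0.01691 K/W
R_polyurethane foam = L/(kA) = 0.145/(0.0257×6.88) = 0.8201 K/W
R_plywood = L/(kA) = 0.09/(0.113×6.88) = 0.1158 K/W
R_total = 0.9591 K/W
Q = ΔT / R_total = 19 / 0.9591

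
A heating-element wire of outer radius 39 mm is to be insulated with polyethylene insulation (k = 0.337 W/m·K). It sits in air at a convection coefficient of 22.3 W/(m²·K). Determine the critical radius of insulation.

r_cr ≈ 15.1 mm

For a cylinder r_cr = k/h = 0.337/22.3
r_cr = 15.1 mm; since the bare radius (39 mm) is above r_cr, any added insulation will reduce heat loss.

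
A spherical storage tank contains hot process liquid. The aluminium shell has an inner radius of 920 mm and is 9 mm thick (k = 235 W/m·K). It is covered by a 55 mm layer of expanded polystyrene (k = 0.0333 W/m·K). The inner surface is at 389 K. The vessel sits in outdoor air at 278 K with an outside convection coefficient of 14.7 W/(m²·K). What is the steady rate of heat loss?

Each spherical layer contributes R = (1/r_i − 1/r_o)/(4πk):
R_aluminium shell = (1/0.92 − 1/0.929)/(4π×235) = 3.566×10^-6 K/W
R_expanded polystyrene = (1/0.929 − 1/0.984)/(4π×0.0333) = 0.1438 K/W
R_outer film = 1/(h·4πr_o²) = 1/(14.7×4π×0.984²) = 0.005591 K/W
R_total = 0.1494 K/W
Q = ΔT/R_total = 111/0.1494

Q ≈ 743 W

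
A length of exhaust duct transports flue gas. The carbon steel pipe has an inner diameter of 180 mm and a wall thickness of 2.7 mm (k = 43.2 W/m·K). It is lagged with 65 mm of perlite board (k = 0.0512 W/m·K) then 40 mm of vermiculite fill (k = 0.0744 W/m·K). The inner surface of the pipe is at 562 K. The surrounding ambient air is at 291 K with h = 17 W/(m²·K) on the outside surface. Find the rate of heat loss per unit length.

Per-layer cylindrical resistances, series-summed:
R_carbon steel pipe wall = ln(92.7/90)/(2π×43.2×1) = 1.089×10^-4 K/W
R_perlite board = ln(157.7/92.7)/(2π×0.0512×1) = 1.652 K/W
R_vermiculite fill = ln(197.7/157.7)/(2π×0.0744×1) = 0.4836 K/W
R_outer film = 1/(h_o·2πr_oL) = 1/(17×2π×0.1977×1) = 0.04735 K/W
R_total = 2.183 K/W
Q = ΔT/R_total = 271/2.183

q′ ≈ 124 W/m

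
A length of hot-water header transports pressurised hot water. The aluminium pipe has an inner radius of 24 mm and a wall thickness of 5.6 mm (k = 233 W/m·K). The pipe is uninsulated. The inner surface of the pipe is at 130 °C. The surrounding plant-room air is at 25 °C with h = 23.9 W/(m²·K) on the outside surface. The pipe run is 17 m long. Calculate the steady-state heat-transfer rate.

Q ≈ 7930 W

Treating each annulus and film as a series resistance:
R_aluminium pipe wall = ln(29.6/24)/(2π×233×17) = 8.427×10^-6 K/W
R_outer film = 1/(h_o·2πr_oL) = 1/(23.9×2π×0.0296×17) = 0.01323 K/W
R_total = 0.01324 K/W
Q = ΔT/R_total = 105/0.01324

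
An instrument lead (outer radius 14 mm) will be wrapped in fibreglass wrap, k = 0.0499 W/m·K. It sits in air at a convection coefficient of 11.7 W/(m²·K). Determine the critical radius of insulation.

r_cr ≈ 4.26 mm

For a cylinder r_cr = k/h = 0.0499/11.7
r_cr = 4.26 mm; since the bare radius (14 mm) is above r_cr, any added insulation will reduce heat loss.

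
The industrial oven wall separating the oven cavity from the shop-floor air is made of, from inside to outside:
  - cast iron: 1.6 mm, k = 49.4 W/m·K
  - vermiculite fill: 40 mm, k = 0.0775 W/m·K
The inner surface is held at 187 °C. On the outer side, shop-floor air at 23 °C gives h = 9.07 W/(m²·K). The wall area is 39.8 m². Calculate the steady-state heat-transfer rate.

Q ≈ 10400 W

Using the resistance-network approach (series):
R_cast iron = L/(kA) = 0.0016/(49.4×39.8) = 8.138×10^-7 K/W
R_vermiculite fill = L/(kA) = 0.04/(0.0775×39.8) = 0.01297 K/W
R_outer film = 1/(h_o·A) = 1/(9.07×39.8) = 0.00277 K/W
R_total = 0.01574 K/W
Q = ΔT / R_total = 164 / 0.01574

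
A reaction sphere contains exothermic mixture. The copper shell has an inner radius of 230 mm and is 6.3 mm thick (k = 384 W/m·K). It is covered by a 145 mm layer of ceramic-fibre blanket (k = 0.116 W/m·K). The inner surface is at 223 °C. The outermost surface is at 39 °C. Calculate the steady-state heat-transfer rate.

Radial (spherical) resistances in series:
R_copper shell = (1/0.23 − 1/0.2363)/(4π×384) = 2.402×10^-5 K/W
R_ceramic-fibre blanket = (1/0.2363 − 1/0.3813)/(4π×0.116) = 1.104 K/W
R_total = 1.104 K/W
Q = ΔT/R_total = 184/1.104

Q ≈ 167 W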